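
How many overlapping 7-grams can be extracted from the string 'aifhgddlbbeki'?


String 'aifhgddlbbeki' has length L = 13.
Number of overlapping n-grams = L - n + 1
Substituting: 13 - 7 + 1 = 7

7


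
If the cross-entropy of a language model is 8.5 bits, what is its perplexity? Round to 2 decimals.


Perplexity formula: PP = 2^H
H = 8.5
PP = 2^8.5
Decompose: 2^8.5 = 2^8 * 2^0.5 = 2^8 * sqrt(2)
2^8 = 256, sqrt(2) ~ 1.4142136
PP ~ 256 * 1.4142136 = 362.0386816
Rounded to 2 decimals: 362.04

362.04


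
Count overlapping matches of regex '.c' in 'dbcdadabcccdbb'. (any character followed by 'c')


Pattern: .c means any character followed by 'c'.
Scanning 'dbcdadabcccdbb' position-by-position:
  Pos 0: window 'db' -> no
  Pos 1: window 'bc' -> MATCH
  Pos 2: window 'cd' -> no
  Pos 3: window 'da' -> no
  Pos 4: window 'ad' -> no
  Pos 5: window 'da' -> no
  Pos 6: window 'ab' -> no
  Pos 7: window 'bc' -> MATCH
  Pos 8: window 'cc' -> MATCH
  Pos 9: window 'cc' -> MATCH
  Pos 10: window 'cd' -> no
  Pos 11: window 'db' -> no
  Pos 12: window 'bb' -> no
  Pos 13: window 'b' -> no
Total matches: 4

4


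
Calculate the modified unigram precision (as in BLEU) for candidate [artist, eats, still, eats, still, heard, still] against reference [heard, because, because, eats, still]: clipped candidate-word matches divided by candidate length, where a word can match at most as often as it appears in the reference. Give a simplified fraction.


Reference word counts: {'because': 2, 'eats': 1, 'heard': 1, 'still': 1}
Checking each candidate word (with clipping):
  'artist' -> not in reference -> no match (matches: 0)
  'eats' -> in reference (ref count 1, used 1/1) -> match (matches: 1)
  'still' -> in reference (ref count 1, used 1/1) -> match (matches: 2)
  'eats' -> ref count 1 already used up (1/1) -> clipped, no match (matches: 2)
  'still' -> ref count 1 already used up (1/1) -> clipped, no match (matches: 2)
  'heard' -> in reference (ref count 1, used 1/1) -> match (matches: 3)
  'still' -> ref count 1 already used up (1/1) -> clipped, no match (matches: 3)
Clipped matches: 3, Candidate length: 7
Precision = 3/7

3/7


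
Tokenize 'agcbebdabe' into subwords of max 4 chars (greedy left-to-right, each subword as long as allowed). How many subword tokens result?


'agcbebdabe' has 10 characters.
Chunking with max size 4:
  Chunk 1: 'agcb' (positions 0-3)
  Chunk 2: 'ebda' (positions 4-7)
  Chunk 3: 'be' (positions 8-9)
Total chunks: ceil(10 / 4) = 3

3


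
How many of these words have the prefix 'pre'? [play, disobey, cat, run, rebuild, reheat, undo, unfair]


Checking each word for prefix 'pre':
  'play' -> no (count: 0)
  'disobey' -> no (count: 0)
  'cat' -> no (count: 0)
  'run' -> no (count: 0)
  'rebuild' -> no (count: 0)
  'reheat' -> no (count: 0)
  'undo' -> no (count: 0)
  'unfair' -> no (count: 0)
Total with prefix 'pre': 0

0


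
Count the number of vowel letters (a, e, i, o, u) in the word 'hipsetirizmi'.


Scanning each character of 'hipsetirizmi':
  Position 1: 'h' -> consonant (running count: 0)
  Position 2: 'i' -> vowel (running count: 1)
  Position 3: 'p' -> consonant (running count: 1)
  Position 4: 's' -> consonant (running count: 1)
  Position 5: 'e' -> vowel (running count: 2)
  Position 6: 't' -> consonant (running count: 2)
  Position 7: 'i' -> vowel (running count: 3)
  Position 8: 'r' -> consonant (running count: 3)
  Position 9: 'i' -> vowel (running count: 4)
  Position 10: 'z' -> consonant (running count: 4)
  Position 11: 'm' -> consonant (running count: 4)
  Position 12: 'i' -> vowel (running count: 5)
Total vowels: 5

5


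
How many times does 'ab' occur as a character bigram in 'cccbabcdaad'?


Scanning 'cccbabcdaad' for bigram 'ab':
  Position 0: 'cc' -> no
  Position 1: 'cc' -> no
  Position 2: 'cb' -> no
  Position 3: 'ba' -> no
  Position 4: 'ab' -> MATCH
  Position 5: 'bc' -> no
  Position 6: 'cd' -> no
  Position 7: 'da' -> no
  Position 8: 'aa' -> no
  Position 9: 'ad' -> no
Total matches: 1

1


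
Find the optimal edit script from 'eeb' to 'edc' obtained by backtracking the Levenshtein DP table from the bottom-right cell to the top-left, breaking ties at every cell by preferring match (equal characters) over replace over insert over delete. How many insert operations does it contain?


Edit distance = 2. Backtracking from cell (3, 3) with preference match > replace > insert > delete,
then listing the resulting alignment 'eeb' -> 'edc' left to right:
  Step 1: keep 'e'
  Step 2: replace e->d
  Step 3: replace b->c
Total insertions: 0

0


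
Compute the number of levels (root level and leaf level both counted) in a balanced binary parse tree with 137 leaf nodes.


In a balanced binary tree with n leaves the deepest leaf is ceil(log2(n)) edges below the root,
so counting node levels inclusive of root and leaves gives ceil(log2(n)) + 1 levels.
log2(137) = 7.0980
ceil(7.0980) = 8
levels = 8 + 1 = 9

9


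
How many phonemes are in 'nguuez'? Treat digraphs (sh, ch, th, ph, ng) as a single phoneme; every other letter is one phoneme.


Parsing 'nguuez' greedily, digraphs first:
  'ng' -> digraph (1 consonant phoneme) (phonemes so far: 1)
  'u' -> vowel phoneme (phonemes so far: 2)
  'u' -> vowel phoneme (phonemes so far: 3)
  'e' -> vowel phoneme (phonemes so far: 4)
  'z' -> consonant phoneme (phonemes so far: 5)
Total phonemes: 5

5


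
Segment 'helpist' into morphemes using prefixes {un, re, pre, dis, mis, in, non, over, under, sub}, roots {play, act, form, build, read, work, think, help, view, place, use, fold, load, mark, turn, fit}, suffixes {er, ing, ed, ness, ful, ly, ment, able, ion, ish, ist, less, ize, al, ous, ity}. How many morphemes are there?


Segmenting 'helpist' against the inventory:
  'help' -> root (morpheme 1)
  'ist' -> suffix (morpheme 2)
Total morphemes: 2

2


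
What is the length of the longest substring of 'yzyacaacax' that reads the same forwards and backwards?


Scanning 'yzyacaacax' for palindromic substrings.
Substring at positions 3-8: 'acaaca'.
Check: reverse('acaaca') = 'acaaca' -> palindrome confirmed.
Neighbouring characters ('y' / 'x') break symmetry, so it cannot extend further.
No longer palindromic substring exists; longest length = 6

6


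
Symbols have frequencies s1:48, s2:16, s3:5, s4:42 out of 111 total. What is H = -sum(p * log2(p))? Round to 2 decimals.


Computing entropy H = -sum(p_i * log2(p_i)):
  s1: p = 48/111 = 0.4324, -p*log2(p) = 0.5230
  s2: p = 16/111 = 0.1441, -p*log2(p) = 0.4028
  s3: p = 5/111 = 0.0450, -p*log2(p) = 0.2015
  s4: p = 42/111 = 0.3784, -p*log2(p) = 0.5305
H = sum of terms = 1.6578
Rounded to 2 decimals: 1.66

1.66


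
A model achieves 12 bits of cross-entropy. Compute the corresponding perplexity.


Perplexity formula: PP = 2^H
H = 12
PP = 2^12
PP = 2^12 = 4096

4096


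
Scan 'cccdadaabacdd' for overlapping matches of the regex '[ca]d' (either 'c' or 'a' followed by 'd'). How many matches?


Pattern: [ca]d means either 'c' or 'a' followed by 'd'.
Scanning 'cccdadaabacdd' position-by-position:
  Pos 0: window 'cc' -> no
  Pos 1: window 'cc' -> no
  Pos 2: window 'cd' -> MATCH
  Pos 3: window 'da' -> no
  Pos 4: window 'ad' -> MATCH
  Pos 5: window 'da' -> no
  Pos 6: window 'aa' -> no
  Pos 7: window 'ab' -> no
  Pos 8: window 'ba' -> no
  Pos 9: window 'ac' -> no
  Pos 10: window 'cd' -> MATCH
  Pos 11: window 'dd' -> no
  Pos 12: window 'd' -> no
Total matches: 3

3


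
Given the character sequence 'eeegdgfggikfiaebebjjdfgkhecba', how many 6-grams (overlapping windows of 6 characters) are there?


String 'eeegdgfggikfiaebebjjdfgkhecba' has length L = 29.
Number of overlapping n-grams = L - n + 1
Substituting: 29 - 6 + 1 = 24

24


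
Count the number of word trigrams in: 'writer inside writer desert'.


Word trigrams from [4] words:
  Trigram 1: (writer inside writer)
  Trigram 2: (inside writer desert)
Total word trigrams: 4 - 2 = 2

2


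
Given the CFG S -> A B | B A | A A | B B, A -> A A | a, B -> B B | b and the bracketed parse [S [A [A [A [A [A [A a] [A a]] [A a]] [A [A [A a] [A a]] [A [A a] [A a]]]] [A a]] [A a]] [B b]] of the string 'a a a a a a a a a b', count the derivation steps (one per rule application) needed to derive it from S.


Every bracketed nonterminal node [X ...] in the tree is produced by exactly one rule application.
Reading the tree off as a leftmost derivation:
  Step 1: S  =>  A B   (applied S -> A B)
  Step 2: A B  =>  A A B   (applied A -> A A)
  Step 3: A A B  =>  A A A B   (applied A -> A A)
  Step 4: A A A B  =>  A A A A B   (applied A -> A A)
  Step 5: A A A A B  =>  A A A A A B   (applied A -> A A)
  Step 6: A A A A A B  =>  A A A A A A B   (applied A -> A A)
  Step 7: A A A A A A B  =>  a A A A A A B   (applied A -> a)
  Step 8: a A A A A A B  =>  a a A A A A B   (applied A -> a)
  Step 9: a a A A A A B  =>  a a a A A A B   (applied A -> a)
  Step 10: a a a A A A B  =>  a a a A A A A B   (applied A -> A A)
  Step 11: a a a A A A A B  =>  a a a A A A A A B   (applied A -> A A)
  Step 12: a a a A A A A A B  =>  a a a a A A A A B   (applied A -> a)
  Step 13: a a a a A A A A B  =>  a a a a a A A A B   (applied A -> a)
  Step 14: a a a a a A A A B  =>  a a a a a A A A A B   (applied A -> A A)
  Step 15: a a a a a A A A A B  =>  a a a a a a A A A B   (applied A -> a)
  Step 16: a a a a a a A A A B  =>  a a a a a a a A A B   (applied A -> a)
  Step 17: a a a a a a a A A B  =>  a a a a a a a a A B   (applied A -> a)
  Step 18: a a a a a a a a A B  =>  a a a a a a a a a B   (applied A -> a)
  Step 19: a a a a a a a a a B  =>  a a a a a a a a a b   (applied B -> b)
Final yield: a a a a a a a a a b
Total rewrite steps: 19

19


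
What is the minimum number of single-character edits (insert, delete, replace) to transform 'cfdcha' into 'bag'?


Building DP table for s1='cfdcha' (len 6) and s2='bag' (len 3):
       b  a  g
    0  1  2  3
  c 1  1  2  3
  f 2  2  2  3
  d 3  3  3  3
  c 4  4  4  4
  h 5  5  5  5
  a 6  6  5  6
Edit distance = dp[6][3] = 6

6


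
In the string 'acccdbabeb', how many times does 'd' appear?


Scanning 'acccdbabeb' for 'd':
  Position 4: 'd' -> MATCH (count: 1)
Total occurrences of 'd': 1

1


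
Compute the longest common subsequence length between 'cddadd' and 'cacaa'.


DP table for LCS of 'cddadd' and 'cacaa':
       c  a  c  a  a
    0  0  0  0  0  0
  c 0  1  1  1  1  1
  d 0  1  1  1  1  1
  d 0  1  1  1  1  1
  a 0  1  2  2  2  2
  d 0  1  2  2  2  2
  d 0  1  2  2  2  2
LCS: 'ca'
LCS length = 2

2


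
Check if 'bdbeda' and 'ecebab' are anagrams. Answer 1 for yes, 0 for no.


Sort characters of 'bdbeda': 'abbdde'
Sort characters of 'ecebab': 'abbcee'
Sorted forms differ -> they are NOT anagrams
Result: 0

0


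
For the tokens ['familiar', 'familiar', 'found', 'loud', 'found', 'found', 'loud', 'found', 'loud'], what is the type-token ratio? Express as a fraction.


Tokens: 9
Unique types: ('familiar', 'found', 'loud') = 3
TTR = 3/9
Simplify: divide both by 3 -> 1/3
TTR = 1/3

1/3


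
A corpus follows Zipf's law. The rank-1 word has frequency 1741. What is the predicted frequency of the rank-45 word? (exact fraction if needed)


Zipf's law: freq(rank) = f1 / rank
f1 = 1741, rank = 45
freq = 1741 / 45
GCD(1741, 45) = 1
Simplified: 1741/45

1741/45


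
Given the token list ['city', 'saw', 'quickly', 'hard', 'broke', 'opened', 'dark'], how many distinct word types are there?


Listing all tokens and tracking unique types:
  Token 1: 'city' -> NEW (unique so far: 1)
  Token 2: 'saw' -> NEW (unique so far: 2)
  Token 3: 'quickly' -> NEW (unique so far: 3)
  Token 4: 'hard' -> NEW (unique so far: 4)
  Token 5: 'broke' -> NEW (unique so far: 5)
  Token 6: 'opened' -> NEW (unique so far: 6)
  Token 7: 'dark' -> NEW (unique so far: 7)
Unique types: ('broke', 'city', 'dark', 'hard', 'opened', 'quickly', 'saw')
Vocabulary size: 7

7


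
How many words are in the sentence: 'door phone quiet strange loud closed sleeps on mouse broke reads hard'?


Counting words by splitting on spaces:
  Word 1: 'door'
  Word 2: 'phone'
  Word 3: 'quiet'
  Word 4: 'strange'
  Word 5: 'loud'
  Word 6: 'closed'
  Word 7: 'sleeps'
  Word 8: 'on'
  Word 9: 'mouse'
  Word 10: 'broke'
  Word 11: 'reads'
  Word 12: 'hard'
Total words: 12

12


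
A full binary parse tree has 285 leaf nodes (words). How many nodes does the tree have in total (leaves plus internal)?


Leaf nodes (terminals): 285
Internal nodes = n - 1 = 285 - 1 = 284
Total = leaves + internal = 285 + 284 = 569

569


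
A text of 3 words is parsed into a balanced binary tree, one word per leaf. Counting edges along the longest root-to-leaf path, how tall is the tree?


In a balanced binary tree with n leaves the deepest leaf is ceil(log2(n)) edges below the root.
log2(3) = 1.5850
ceil(1.5850) = 2
height (edges) = 2

2


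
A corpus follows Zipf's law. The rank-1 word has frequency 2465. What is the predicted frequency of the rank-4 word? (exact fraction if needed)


Zipf's law: freq(rank) = f1 / rank
f1 = 2465, rank = 4
freq = 2465 / 4
GCD(2465, 4) = 1
Simplified: 2465/4

2465/4


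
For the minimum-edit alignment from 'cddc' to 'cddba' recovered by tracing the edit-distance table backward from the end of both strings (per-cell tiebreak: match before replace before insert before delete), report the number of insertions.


Edit distance = 2. Backtracking from cell (4, 5) with preference match > replace > insert > delete,
then listing the resulting alignment 'cddc' -> 'cddba' left to right:
  Step 1: keep 'c'
  Step 2: keep 'd'
  Step 3: keep 'd'
  Step 4: insert 'b' [insertion #1]
  Step 5: replace c->a
Total insertions: 1

1


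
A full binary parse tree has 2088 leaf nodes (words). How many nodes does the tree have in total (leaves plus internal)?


Leaf nodes (terminals): 2088
Internal nodes = n - 1 = 2088 - 1 = 2087
Total = leaves + internal = 2088 + 2087 = 4175

4175


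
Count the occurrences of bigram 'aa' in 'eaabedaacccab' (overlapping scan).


Scanning 'eaabedaacccab' for bigram 'aa':
  Position 0: 'ea' -> no
  Position 1: 'aa' -> MATCH
  Position 2: 'ab' -> no
  Position 3: 'be' -> no
  Position 4: 'ed' -> no
  Position 5: 'da' -> no
  Position 6: 'aa' -> MATCH
  Position 7: 'ac' -> no
  Position 8: 'cc' -> no
  Position 9: 'cc' -> no
  Position 10: 'ca' -> no
  Position 11: 'ab' -> no
Total matches: 2

2


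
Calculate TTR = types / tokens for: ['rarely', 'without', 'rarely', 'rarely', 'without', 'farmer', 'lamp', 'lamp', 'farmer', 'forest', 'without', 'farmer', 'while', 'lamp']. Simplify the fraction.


Tokens: 14
Unique types: ('farmer', 'forest', 'lamp', 'rarely', 'while', 'without') = 6
TTR = 6/14
Simplify: divide both by 2 -> 3/7
TTR = 3/7

3/7


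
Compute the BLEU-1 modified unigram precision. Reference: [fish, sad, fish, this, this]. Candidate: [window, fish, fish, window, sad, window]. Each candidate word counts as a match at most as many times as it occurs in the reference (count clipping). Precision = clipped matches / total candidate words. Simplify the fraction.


Reference word counts: {'fish': 2, 'sad': 1, 'this': 2}
Checking each candidate word (with clipping):
  'window' -> not in reference -> no match (matches: 0)
  'fish' -> in reference (ref count 2, used 1/2) -> match (matches: 1)
  'fish' -> in reference (ref count 2, used 2/2) -> match (matches: 2)
  'window' -> not in reference -> no match (matches: 2)
  'sad' -> in reference (ref count 1, used 1/1) -> match (matches: 3)
  'window' -> not in reference -> no match (matches: 3)
Clipped matches: 3, Candidate length: 6
Precision = 3/6 = 1/2

1/2


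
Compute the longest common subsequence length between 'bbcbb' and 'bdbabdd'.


DP table for LCS of 'bbcbb' and 'bdbabdd':
       b  d  b  a  b  d  d
    0  0  0  0  0  0  0  0
  b 0  1  1  1  1  1  1  1
  b 0  1  1  2  2  2  2  2
  c 0  1  1  2  2  2  2  2
  b 0  1  1  2  2  3  3  3
  b 0  1  1  2  2  3  3  3
LCS: 'bbb'
LCS length = 3

3


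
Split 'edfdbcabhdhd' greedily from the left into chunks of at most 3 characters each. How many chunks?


'edfdbcabhdhd' has 12 characters.
Chunking with max size 3:
  Chunk 1: 'edf' (positions 0-2)
  Chunk 2: 'dbc' (positions 3-5)
  Chunk 3: 'abh' (positions 6-8)
  Chunk 4: 'dhd' (positions 9-11)
Total chunks: ceil(12 / 3) = 4

4


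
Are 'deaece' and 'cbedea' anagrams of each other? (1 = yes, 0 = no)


Sort characters of 'deaece': 'acdeee'
Sort characters of 'cbedea': 'abcdee'
Sorted forms differ -> they are NOT anagrams
Result: 0

0


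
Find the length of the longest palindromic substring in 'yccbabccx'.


Scanning 'yccbabccx' for palindromic substrings.
Substring at positions 1-7: 'ccbabcc'.
Check: reverse('ccbabcc') = 'ccbabcc' -> palindrome confirmed.
Neighbouring characters ('y' / 'x') break symmetry, so it cannot extend further.
No longer palindromic substring exists; longest length = 7

7


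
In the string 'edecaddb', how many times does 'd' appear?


Scanning 'edecaddb' for 'd':
  Position 1: 'd' -> MATCH (count: 1)
  Position 5: 'd' -> MATCH (count: 2)
  Position 6: 'd' -> MATCH (count: 3)
Total occurrences of 'd': 3

3


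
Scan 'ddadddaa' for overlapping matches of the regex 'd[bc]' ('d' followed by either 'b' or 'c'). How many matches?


Pattern: d[bc] means 'd' followed by either 'b' or 'c'.
Scanning 'ddadddaa' position-by-position:
  Pos 0: window 'dd' -> no
  Pos 1: window 'da' -> no
  Pos 2: window 'ad' -> no
  Pos 3: window 'dd' -> no
  Pos 4: window 'dd' -> no
  Pos 5: window 'da' -> no
  Pos 6: window 'aa' -> no
  Pos 7: window 'a' -> no
Total matches: 0

0


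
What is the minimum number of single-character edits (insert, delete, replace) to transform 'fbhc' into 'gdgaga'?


Building DP table for s1='fbhc' (len 4) and s2='gdgaga' (len 6):
       g  d  g  a  g  a
    0  1  2  3  4  5  6
  f 1  1  2  3  4  5  6
  b 2  2  2  3  4  5  6
  h 3  3  3  3  4  5  6
  c 4  4  4  4  4  5  6
Edit distance = dp[4][6] = 6

6


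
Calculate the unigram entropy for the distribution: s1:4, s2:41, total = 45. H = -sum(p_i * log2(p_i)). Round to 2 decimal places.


Computing entropy H = -sum(p_i * log2(p_i)):
  s1: p = 4/45 = 0.0889, -p*log2(p) = 0.3104
  s2: p = 41/45 = 0.9111, -p*log2(p) = 0.1224
H = sum of terms = 0.4328
Rounded to 2 decimals: 0.43

0.43


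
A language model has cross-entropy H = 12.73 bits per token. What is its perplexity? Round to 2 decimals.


Perplexity formula: PP = 2^H
H = 12.73
PP = 2^12.73
Decompose: 2^12.73 = 2^12 * 2^0.73
2^12 = 4096, 2^0.73 ~ 1.6586391
PP ~ 4096 * 1.6586391 = 6793.7857536
Rounded to 2 decimals: 6793.79

6793.79


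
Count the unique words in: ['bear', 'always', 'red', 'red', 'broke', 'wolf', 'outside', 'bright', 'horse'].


Listing all tokens and tracking unique types:
  Token 1: 'bear' -> NEW (unique so far: 1)
  Token 2: 'always' -> NEW (unique so far: 2)
  Token 3: 'red' -> NEW (unique so far: 3)
  Token 4: 'red' -> duplicate (unique so far: 3)
  Token 5: 'broke' -> NEW (unique so far: 4)
  Token 6: 'wolf' -> NEW (unique so far: 5)
  Token 7: 'outside' -> NEW (unique so far: 6)
  Token 8: 'bright' -> NEW (unique so far: 7)
  Token 9: 'horse' -> NEW (unique so far: 8)
Unique types: ('always', 'bear', 'bright', 'broke', 'horse', 'outside', 'red', 'wolf')
Vocabulary size: 8

8


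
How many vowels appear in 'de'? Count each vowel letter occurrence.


Scanning each character of 'de':
  Position 1: 'd' -> consonant (running count: 0)
  Position 2: 'e' -> vowel (running count: 1)
Total vowels: 1

1


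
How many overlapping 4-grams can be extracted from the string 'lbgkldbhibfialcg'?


String 'lbgkldbhibfialcg' has length L = 16.
Number of overlapping n-grams = L - n + 1
Substituting: 16 - 4 + 1 = 13

13


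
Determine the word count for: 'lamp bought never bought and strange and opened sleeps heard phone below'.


Counting words by splitting on spaces:
  Word 1: 'lamp'
  Word 2: 'bought'
  Word 3: 'never'
  Word 4: 'bought'
  Word 5: 'and'
  Word 6: 'strange'
  Word 7: 'and'
  Word 8: 'opened'
  Word 9: 'sleeps'
  Word 10: 'heard'
  Word 11: 'phone'
  Word 12: 'below'
Total words: 12

12


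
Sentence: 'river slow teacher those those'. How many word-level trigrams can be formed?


Word trigrams from [5] words:
  Trigram 1: (river slow teacher)
  Trigram 2: (slow teacher those)
  Trigram 3: (teacher those those)
Total word trigrams: 5 - 2 = 3

3


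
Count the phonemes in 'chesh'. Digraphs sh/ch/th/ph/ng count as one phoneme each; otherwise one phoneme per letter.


Parsing 'chesh' greedily, digraphs first:
  'ch' -> digraph (1 consonant phoneme) (phonemes so far: 1)
  'e' -> vowel phoneme (phonemes so far: 2)
  'sh' -> digraph (1 consonant phoneme) (phonemes so far: 3)
Total phonemes: 3

3


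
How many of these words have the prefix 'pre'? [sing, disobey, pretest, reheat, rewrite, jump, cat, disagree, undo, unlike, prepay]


Checking each word for prefix 'pre':
  'sing' -> no (count: 0)
  'disobey' -> no (count: 0)
  'pretest' -> YES, starts with 'pre' (count: 1)
  'reheat' -> no (count: 1)
  'rewrite' -> no (count: 1)
  'jump' -> no (count: 1)
  'cat' -> no (count: 1)
  'disagree' -> no (count: 1)
  'undo' -> no (count: 1)
  'unlike' -> no (count: 1)
  'prepay' -> YES, starts with 'pre' (count: 2)
Total with prefix 'pre': 2

2


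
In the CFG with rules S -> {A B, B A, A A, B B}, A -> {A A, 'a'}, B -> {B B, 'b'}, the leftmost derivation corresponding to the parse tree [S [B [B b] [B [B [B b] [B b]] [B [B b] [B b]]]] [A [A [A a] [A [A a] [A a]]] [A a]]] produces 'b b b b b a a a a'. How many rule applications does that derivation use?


Every bracketed nonterminal node [X ...] in the tree is produced by exactly one rule application.
Reading the tree off as a leftmost derivation:
  Step 1: S  =>  B A   (applied S -> B A)
  Step 2: B A  =>  B B A   (applied B -> B B)
  Step 3: B B A  =>  b B A   (applied B -> b)
  Step 4: b B A  =>  b B B A   (applied B -> B B)
  Step 5: b B B A  =>  b B B B A   (applied B -> B B)
  Step 6: b B B B A  =>  b b B B A   (applied B -> b)
  Step 7: b b B B A  =>  b b b B A   (applied B -> b)
  Step 8: b b b B A  =>  b b b B B A   (applied B -> B B)
  Step 9: b b b B B A  =>  b b b b B A   (applied B -> b)
  Step 10: b b b b B A  =>  b b b b b A   (applied B -> b)
  Step 11: b b b b b A  =>  b b b b b A A   (applied A -> A A)
  Step 12: b b b b b A A  =>  b b b b b A A A   (applied A -> A A)
  Step 13: b b b b b A A A  =>  b b b b b a A A   (applied A -> a)
  Step 14: b b b b b a A A  =>  b b b b b a A A A   (applied A -> A A)
  Step 15: b b b b b a A A A  =>  b b b b b a a A A   (applied A -> a)
  Step 16: b b b b b a a A A  =>  b b b b b a a a A   (applied A -> a)
  Step 17: b b b b b a a a A  =>  b b b b b a a a a   (applied A -> a)
Final yield: b b b b b a a a a
Total rewrite steps: 17

17


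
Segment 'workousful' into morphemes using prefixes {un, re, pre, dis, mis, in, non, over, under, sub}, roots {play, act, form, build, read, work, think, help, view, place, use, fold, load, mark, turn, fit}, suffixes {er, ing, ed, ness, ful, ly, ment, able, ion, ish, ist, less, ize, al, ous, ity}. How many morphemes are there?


Segmenting 'workousful' against the inventory:
  'work' -> root (morpheme 1)
  'ous' -> suffix (morpheme 2)
  'ful' -> suffix (morpheme 3)
Total morphemes: 3

3


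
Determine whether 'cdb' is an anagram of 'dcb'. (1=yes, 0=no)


Sort characters of 'cdb': 'bcd'
Sort characters of 'dcb': 'bcd'
Sorted forms match -> they ARE anagrams
Result: 1

1


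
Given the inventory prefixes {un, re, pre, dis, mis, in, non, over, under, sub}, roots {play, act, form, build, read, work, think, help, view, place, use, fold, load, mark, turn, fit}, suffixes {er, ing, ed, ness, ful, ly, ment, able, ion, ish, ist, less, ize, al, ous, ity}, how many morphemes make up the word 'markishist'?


Segmenting 'markishist' against the inventory:
  'mark' -> root (morpheme 1)
  'ish' -> suffix (morpheme 2)
  'ist' -> suffix (morpheme 3)
Total morphemes: 3

3


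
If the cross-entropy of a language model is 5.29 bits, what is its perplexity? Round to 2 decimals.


Perplexity formula: PP = 2^H
H = 5.29
PP = 2^5.29
Decompose: 2^5.29 = 2^5 * 2^0.29
2^5 = 32, 2^0.29 ~ 1.2226403
PP ~ 32 * 1.2226403 = 39.1244896
Rounded to 2 decimals: 39.12

39.12


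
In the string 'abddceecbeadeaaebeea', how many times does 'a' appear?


Scanning 'abddceecbeadeaaebeea' for 'a':
  Position 0: 'a' -> MATCH (count: 1)
  Position 10: 'a' -> MATCH (count: 2)
  Position 13: 'a' -> MATCH (count: 3)
  Position 14: 'a' -> MATCH (count: 4)
  Position 19: 'a' -> MATCH (count: 5)
Total occurrences of 'a': 5

5


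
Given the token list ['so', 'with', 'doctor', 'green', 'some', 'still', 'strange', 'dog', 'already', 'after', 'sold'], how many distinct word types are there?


Listing all tokens and tracking unique types:
  Token 1: 'so' -> NEW (unique so far: 1)
  Token 2: 'with' -> NEW (unique so far: 2)
  Token 3: 'doctor' -> NEW (unique so far: 3)
  Token 4: 'green' -> NEW (unique so far: 4)
  Token 5: 'some' -> NEW (unique so far: 5)
  Token 6: 'still' -> NEW (unique so far: 6)
  Token 7: 'strange' -> NEW (unique so far: 7)
  Token 8: 'dog' -> NEW (unique so far: 8)
  Token 9: 'already' -> NEW (unique so far: 9)
  Token 10: 'after' -> NEW (unique so far: 10)
  Token 11: 'sold' -> NEW (unique so far: 11)
Unique types: ('after', 'already', 'doctor', 'dog', 'green', 'so', 'sold', 'some', 'still', 'strange', 'with')
Vocabulary size: 11

11


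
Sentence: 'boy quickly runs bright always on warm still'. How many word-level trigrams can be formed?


Word trigrams from [8] words:
  Trigram 1: (boy quickly runs)
  Trigram 2: (quickly runs bright)
  Trigram 3: (runs bright always)
  Trigram 4: (bright always on)
  Trigram 5: (always on warm)
  Trigram 6: (on warm still)
Total word trigrams: 8 - 2 = 6

6


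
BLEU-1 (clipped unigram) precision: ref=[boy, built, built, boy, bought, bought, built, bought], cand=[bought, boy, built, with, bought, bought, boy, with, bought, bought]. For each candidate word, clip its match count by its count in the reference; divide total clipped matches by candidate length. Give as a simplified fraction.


Reference word counts: {'bought': 3, 'boy': 2, 'built': 3}
Checking each candidate word (with clipping):
  'bought' -> in reference (ref count 3, used 1/3) -> match (matches: 1)
  'boy' -> in reference (ref count 2, used 1/2) -> match (matches: 2)
  'built' -> in reference (ref count 3, used 1/3) -> match (matches: 3)
  'with' -> not in reference -> no match (matches: 3)
  'bought' -> in reference (ref count 3, used 2/3) -> match (matches: 4)
  'bought' -> in reference (ref count 3, used 3/3) -> match (matches: 5)
  'boy' -> in reference (ref count 2, used 2/2) -> match (matches: 6)
  'with' -> not in reference -> no match (matches: 6)
  'bought' -> ref count 3 already used up (3/3) -> clipped, no match (matches: 6)
  'bought' -> ref count 3 already used up (3/3) -> clipped, no match (matches: 6)
Clipped matches: 6, Candidate length: 10
Precision = 6/10 = 3/5

3/5


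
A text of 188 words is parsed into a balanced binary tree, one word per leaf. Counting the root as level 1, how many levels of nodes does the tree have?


In a balanced binary tree with n leaves the deepest leaf is ceil(log2(n)) edges below the root,
so counting node levels inclusive of root and leaves gives ceil(log2(n)) + 1 levels.
log2(188) = 7.5546
ceil(7.5546) = 8
levels = 8 + 1 = 9

9


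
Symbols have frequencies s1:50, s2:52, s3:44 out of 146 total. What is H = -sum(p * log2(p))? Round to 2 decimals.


Computing entropy H = -sum(p_i * log2(p_i)):
  s1: p = 50/146 = 0.3425, -p*log2(p) = 0.5294
  s2: p = 52/146 = 0.3562, -p*log2(p) = 0.5305
  s3: p = 44/146 = 0.3014, -p*log2(p) = 0.5215
H = sum of terms = 1.5814
Rounded to 2 decimals: 1.58

1.58


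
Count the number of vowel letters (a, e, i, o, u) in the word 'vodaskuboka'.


Scanning each character of 'vodaskuboka':
  Position 1: 'v' -> consonant (running count: 0)
  Position 2: 'o' -> vowel (running count: 1)
  Position 3: 'd' -> consonant (running count: 1)
  Position 4: 'a' -> vowel (running count: 2)
  Position 5: 's' -> consonant (running count: 2)
  Position 6: 'k' -> consonant (running count: 2)
  Position 7: 'u' -> vowel (running count: 3)
  Position 8: 'b' -> consonant (running count: 3)
  Position 9: 'o' -> vowel (running count: 4)
  Position 10: 'k' -> consonant (running count: 4)
  Position 11: 'a' -> vowel (running count: 5)
Total vowels: 5

5


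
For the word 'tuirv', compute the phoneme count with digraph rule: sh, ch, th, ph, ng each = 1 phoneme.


Parsing 'tuirv' greedily, digraphs first:
  't' -> consonant phoneme (phonemes so far: 1)
  'u' -> vowel phoneme (phonemes so far: 2)
  'i' -> vowel phoneme (phonemes so far: 3)
  'r' -> consonant phoneme (phonemes so far: 4)
  'v' -> consonant phoneme (phonemes so far: 5)
Total phonemes: 5

5


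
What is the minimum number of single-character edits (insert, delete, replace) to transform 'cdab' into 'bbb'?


Building DP table for s1='cdab' (len 4) and s2='bbb' (len 3):
       b  b  b
    0  1  2  3
  c 1  1  2  3
  d 2  2  2  3
  a 3  3  3  3
  b 4  3  3  3
Edit distance = dp[4][3] = 3

3


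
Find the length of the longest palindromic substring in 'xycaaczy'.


Scanning 'xycaaczy' for palindromic substrings.
Substring at positions 2-5: 'caac'.
Check: reverse('caac') = 'caac' -> palindrome confirmed.
Neighbouring characters ('y' / 'z') break symmetry, so it cannot extend further.
No longer palindromic substring exists; longest length = 4

4


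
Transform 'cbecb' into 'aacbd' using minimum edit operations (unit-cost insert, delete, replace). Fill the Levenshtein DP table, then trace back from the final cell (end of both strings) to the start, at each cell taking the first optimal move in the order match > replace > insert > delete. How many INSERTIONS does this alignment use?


Edit distance = 4. Backtracking from cell (5, 5) with preference match > replace > insert > delete,
then listing the resulting alignment 'cbecb' -> 'aacbd' left to right:
  Step 1: delete 'c'
  Step 2: replace b->a
  Step 3: replace e->a
  Step 4: keep 'c'
  Step 5: keep 'b'
  Step 6: insert 'd' [insertion #1]
Total insertions: 1

1


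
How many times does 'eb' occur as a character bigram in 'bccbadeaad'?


Scanning 'bccbadeaad' for bigram 'eb':
  Position 0: 'bc' -> no
  Position 1: 'cc' -> no
  Position 2: 'cb' -> no
  Position 3: 'ba' -> no
  Position 4: 'ad' -> no
  Position 5: 'de' -> no
  Position 6: 'ea' -> no
  Position 7: 'aa' -> no
  Position 8: 'ad' -> no
Total matches: 0

0


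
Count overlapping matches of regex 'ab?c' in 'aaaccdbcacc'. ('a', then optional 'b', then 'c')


Pattern: ab?c means 'a', then optional 'b', then 'c'.
Scanning 'aaaccdbcacc' position-by-position:
  Pos 0: window 'aaa' -> no
  Pos 1: window 'aac' -> no
  Pos 2: window 'acc' -> MATCH
  Pos 3: window 'ccd' -> no
  Pos 4: window 'cdb' -> no
  Pos 5: window 'dbc' -> no
  Pos 6: window 'bca' -> no
  Pos 7: window 'cac' -> no
  Pos 8: window 'acc' -> MATCH
  Pos 9: window 'cc' -> no
  Pos 10: window 'c' -> no
Total matches: 2

2


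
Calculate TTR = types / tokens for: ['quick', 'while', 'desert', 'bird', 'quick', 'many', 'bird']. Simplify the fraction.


Tokens: 7
Unique types: ('bird', 'desert', 'many', 'quick', 'while') = 5
TTR = 5/7
Already in lowest terms.

5/7


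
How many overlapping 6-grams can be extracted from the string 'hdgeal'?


String 'hdgeal' has length L = 6.
Number of overlapping n-grams = L - n + 1
Substituting: 6 - 6 + 1 = 1

1


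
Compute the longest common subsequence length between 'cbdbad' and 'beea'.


DP table for LCS of 'cbdbad' and 'beea':
       b  e  e  a
    0  0  0  0  0
  c 0  0  0  0  0
  b 0  1  1  1  1
  d 0  1  1  1  1
  b 0  1  1  1  1
  a 0  1  1  1  2
  d 0  1  1  1  2
LCS: 'ba'
LCS length = 2

2


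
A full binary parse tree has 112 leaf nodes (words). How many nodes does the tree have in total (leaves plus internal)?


Leaf nodes (terminals): 112
Internal nodes = n - 1 = 112 - 1 = 111
Total = leaves + internal = 112 + 111 = 223

223


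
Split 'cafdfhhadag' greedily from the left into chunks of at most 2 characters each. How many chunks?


'cafdfhhadag' has 11 characters.
Chunking with max size 2:
  Chunk 1: 'ca' (positions 0-1)
  Chunk 2: 'fd' (positions 2-3)
  Chunk 3: 'fh' (positions 4-5)
  Chunk 4: 'ha' (positions 6-7)
  Chunk 5: 'da' (positions 8-9)
  Chunk 6: 'g' (positions 10-10)
Total chunks: ceil(11 / 2) = 6

6


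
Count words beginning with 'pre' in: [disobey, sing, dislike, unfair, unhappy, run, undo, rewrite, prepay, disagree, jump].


Checking each word for prefix 'pre':
  'disobey' -> no (count: 0)
  'sing' -> no (count: 0)
  'dislike' -> no (count: 0)
  'unfair' -> no (count: 0)
  'unhappy' -> no (count: 0)
  'run' -> no (count: 0)
  'undo' -> no (count: 0)
  'rewrite' -> no (count: 0)
  'prepay' -> YES, starts with 'pre' (count: 1)
  'disagree' -> no (count: 1)
  'jump' -> no (count: 1)
Total with prefix 'pre': 1

1


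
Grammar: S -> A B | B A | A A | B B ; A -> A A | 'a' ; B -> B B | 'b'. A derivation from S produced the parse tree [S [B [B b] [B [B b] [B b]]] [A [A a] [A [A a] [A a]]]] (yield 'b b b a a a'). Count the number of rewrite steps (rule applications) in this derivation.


Every bracketed nonterminal node [X ...] in the tree is produced by exactly one rule application.
Reading the tree off as a leftmost derivation:
  Step 1: S  =>  B A   (applied S -> B A)
  Step 2: B A  =>  B B A   (applied B -> B B)
  Step 3: B B A  =>  b B A   (applied B -> b)
  Step 4: b B A  =>  b B B A   (applied B -> B B)
  Step 5: b B B A  =>  b b B A   (applied B -> b)
  Step 6: b b B A  =>  b b b A   (applied B -> b)
  Step 7: b b b A  =>  b b b A A   (applied A -> A A)
  Step 8: b b b A A  =>  b b b a A   (applied A -> a)
  Step 9: b b b a A  =>  b b b a A A   (applied A -> A A)
  Step 10: b b b a A A  =>  b b b a a A   (applied A -> a)
  Step 11: b b b a a A  =>  b b b a a a   (applied A -> a)
Final yield: b b b a a a
Total rewrite steps: 11

11


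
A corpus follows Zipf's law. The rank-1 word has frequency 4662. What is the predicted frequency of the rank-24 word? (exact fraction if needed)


Zipf's law: freq(rank) = f1 / rank
f1 = 4662, rank = 24
freq = 4662 / 24
GCD(4662, 24) = 6
Simplified: 777/4

777/4


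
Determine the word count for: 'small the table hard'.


Counting words by splitting on spaces:
  Word 1: 'small'
  Word 2: 'the'
  Word 3: 'table'
  Word 4: 'hard'
Total words: 4

4


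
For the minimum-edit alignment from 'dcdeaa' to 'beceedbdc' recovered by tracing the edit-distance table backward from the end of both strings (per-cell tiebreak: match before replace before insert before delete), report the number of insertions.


Edit distance = 7. Backtracking from cell (6, 9) with preference match > replace > insert > delete,
then listing the resulting alignment 'dcdeaa' -> 'beceedbdc' left to right:
  Step 1: insert 'b' [insertion #1]
  Step 2: replace d->e
  Step 3: keep 'c'
  Step 4: insert 'e' [insertion #2]
  Step 5: insert 'e' [insertion #3]
  Step 6: keep 'd'
  Step 7: replace e->b
  Step 8: replace a->d
  Step 9: replace a->c
Total insertions: 3

3


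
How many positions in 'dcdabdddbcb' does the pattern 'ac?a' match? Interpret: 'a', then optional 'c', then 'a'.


Pattern: ac?a means 'a', then optional 'c', then 'a'.
Scanning 'dcdabdddbcb' position-by-position:
  Pos 0: window 'dcd' -> no
  Pos 1: window 'cda' -> no
  Pos 2: window 'dab' -> no
  Pos 3: window 'abd' -> no
  Pos 4: window 'bdd' -> no
  Pos 5: window 'ddd' -> no
  Pos 6: window 'ddb' -> no
  Pos 7: window 'dbc' -> no
  Pos 8: window 'bcb' -> no
  Pos 9: window 'cb' -> no
  Pos 10: window 'b' -> no
Total matches: 0

0


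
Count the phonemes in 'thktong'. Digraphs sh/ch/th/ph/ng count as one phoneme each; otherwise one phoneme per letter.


Parsing 'thktong' greedily, digraphs first:
  'th' -> digraph (1 consonant phoneme) (phonemes so far: 1)
  'k' -> consonant phoneme (phonemes so far: 2)
  't' -> consonant phoneme (phonemes so far: 3)
  'o' -> vowel phoneme (phonemes so far: 4)
  'ng' -> digraph (1 consonant phoneme) (phonemes so far: 5)
Total phonemes: 5

5


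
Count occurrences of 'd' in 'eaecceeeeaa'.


Scanning 'eaecceeeeaa' for 'd':
  No matches found.
Total occurrences of 'd': 0

0


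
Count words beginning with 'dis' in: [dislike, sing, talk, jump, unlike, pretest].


Checking each word for prefix 'dis':
  'dislike' -> YES, starts with 'dis' (count: 1)
  'sing' -> no (count: 1)
  'talk' -> no (count: 1)
  'jump' -> no (count: 1)
  'unlike' -> no (count: 1)
  'pretest' -> no (count: 1)
Total with prefix 'dis': 1

1


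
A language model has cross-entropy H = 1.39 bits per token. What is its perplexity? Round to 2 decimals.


Perplexity formula: PP = 2^H
H = 1.39
PP = 2^1.39
Decompose: 2^1.39 = 2^1 * 2^0.39
2^1 = 2, 2^0.39 ~ 1.3103934
PP ~ 2 * 1.3103934 = 2.6207868
Rounded to 2 decimals: 2.62

2.62


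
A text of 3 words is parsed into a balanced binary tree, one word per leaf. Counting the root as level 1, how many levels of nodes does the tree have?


In a balanced binary tree with n leaves the deepest leaf is ceil(log2(n)) edges below the root,
so counting node levels inclusive of root and leaves gives ceil(log2(n)) + 1 levels.
log2(3) = 1.5850
ceil(1.5850) = 2
levels = 2 + 1 = 3

3


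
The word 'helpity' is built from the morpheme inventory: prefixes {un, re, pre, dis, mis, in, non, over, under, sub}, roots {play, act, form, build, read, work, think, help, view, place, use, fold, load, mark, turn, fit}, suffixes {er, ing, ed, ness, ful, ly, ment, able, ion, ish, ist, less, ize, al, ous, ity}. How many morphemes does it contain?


Segmenting 'helpity' against the inventory:
  'help' -> root (morpheme 1)
  'ity' -> suffix (morpheme 2)
Total morphemes: 2

2


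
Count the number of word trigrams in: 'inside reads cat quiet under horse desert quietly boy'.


Word trigrams from [9] words:
  Trigram 1: (inside reads cat)
  Trigram 2: (reads cat quiet)
  Trigram 3: (cat quiet under)
  Trigram 4: (quiet under horse)
  Trigram 5: (under horse desert)
  Trigram 6: (horse desert quietly)
  Trigram 7: (desert quietly boy)
Total word trigrams: 9 - 2 = 7

7


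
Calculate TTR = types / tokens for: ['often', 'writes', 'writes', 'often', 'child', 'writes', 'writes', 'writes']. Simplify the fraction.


Tokens: 8
Unique types: ('child', 'often', 'writes') = 3
TTR = 3/8
Already in lowest terms.

3/8


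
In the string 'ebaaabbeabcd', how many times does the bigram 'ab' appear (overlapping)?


Scanning 'ebaaabbeabcd' for bigram 'ab':
  Position 0: 'eb' -> no
  Position 1: 'ba' -> no
  Position 2: 'aa' -> no
  Position 3: 'aa' -> no
  Position 4: 'ab' -> MATCH
  Position 5: 'bb' -> no
  Position 6: 'be' -> no
  Position 7: 'ea' -> no
  Position 8: 'ab' -> MATCH
  Position 9: 'bc' -> no
  Position 10: 'cd' -> no
Total matches: 2

2


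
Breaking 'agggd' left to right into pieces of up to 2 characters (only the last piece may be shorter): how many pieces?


'agggd' has 5 characters.
Chunking with max size 2:
  Chunk 1: 'ag' (positions 0-1)
  Chunk 2: 'gg' (positions 2-3)
  Chunk 3: 'd' (positions 4-4)
Total chunks: ceil(5 / 2) = 3

3


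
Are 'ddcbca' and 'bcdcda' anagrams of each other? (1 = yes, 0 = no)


Sort characters of 'ddcbca': 'abccdd'
Sort characters of 'bcdcda': 'abccdd'
Sorted forms match -> they ARE anagrams
Result: 1

1


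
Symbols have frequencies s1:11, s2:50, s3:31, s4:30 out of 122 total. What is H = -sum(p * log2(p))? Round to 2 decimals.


Computing entropy H = -sum(p_i * log2(p_i)):
  s1: p = 11/122 = 0.0902, -p*log2(p) = 0.3130
  s2: p = 50/122 = 0.4098, -p*log2(p) = 0.5274
  s3: p = 31/122 = 0.2541, -p*log2(p) = 0.5022
  s4: p = 30/122 = 0.2459, -p*log2(p) = 0.4977
H = sum of terms = 1.8403
Rounded to 2 decimals: 1.84

1.84


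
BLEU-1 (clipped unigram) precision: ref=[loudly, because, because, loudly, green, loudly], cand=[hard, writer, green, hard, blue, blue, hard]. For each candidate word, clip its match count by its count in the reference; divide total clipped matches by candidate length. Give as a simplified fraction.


Reference word counts: {'because': 2, 'green': 1, 'loudly': 3}
Checking each candidate word (with clipping):
  'hard' -> not in reference -> no match (matches: 0)
  'writer' -> not in reference -> no match (matches: 0)
  'green' -> in reference (ref count 1, used 1/1) -> match (matches: 1)
  'hard' -> not in reference -> no match (matches: 1)
  'blue' -> not in reference -> no match (matches: 1)
  'blue' -> not in reference -> no match (matches: 1)
  'hard' -> not in reference -> no match (matches: 1)
Clipped matches: 1, Candidate length: 7
Precision = 1/7

1/7
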